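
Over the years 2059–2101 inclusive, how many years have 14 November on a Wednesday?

6

Track 14 November's weekday year by year (advancing +1, or +2 across a Feb 29):
  2059: Fri  2060: Sun (+2)  2061: Mon (+1)  2062: Tue (+1)  2063: Wed (+1) ✓
  2064: Fri (+2)  2065: Sat (+1)  2066: Sun (+1)  2067: Mon (+1)  2068: Wed (+2) ✓
  2069: Thu (+1)  2070: Fri (+1)  2071: Sat (+1)  2072: Mon (+2)  … (15 more years) …
  2088: Sun (+2)  2089: Mon (+1)  2090: Tue (+1)  2091: Wed (+1) ✓  2092: Fri (+2)
  2093: Sat (+1)  2094: Sun (+1)  2095: Mon (+1)  2096: Wed (+2) ✓  2097: Thu (+1)
  2098: Fri (+1)  2099: Sat (+1)  2100: Sun (+1)  2101: Mon (+1)
Wednesday years: 2063, 2068, 2074, 2085, 2091, 2096 — 6 in total.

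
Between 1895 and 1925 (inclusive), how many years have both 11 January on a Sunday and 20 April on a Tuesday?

1

Check each year's weekday for 11 January and 20 April:
  1895: Fri/Sat  1896: Sat/Mon  1897: Mon/Tue  1898: Tue/Wed  1899: Wed/Thu  1900: Thu/Fri  1901: Fri/Sat  1902: Sat/Sun  1903: Sun/Mon  1904: Mon/Wed  1905: Wed/Thu  1906: Thu/Fri  1907: Fri/Sat  1908: Sat/Mon  …(3 more)…  1912: Thu/Sat  1913: Sat/Sun  1914: Sun/Mon  1915: Mon/Tue  1916: Tue/Thu  1917: Thu/Fri  1918: Fri/Sat  1919: Sat/Sun  1920: Sun/Tue ✓  1921: Tue/Wed  1922: Wed/Thu  1923: Thu/Fri  1924: Fri/Sun  1925: Sun/Mon
Both conditions hold in: 1920 — 1.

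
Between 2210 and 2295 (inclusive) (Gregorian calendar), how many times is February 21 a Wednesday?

13

Track February 21's weekday year by year (advancing +1, or +2 across a Feb 29):
  2210: Wed ✓  2211: Thu (+1)  2212: Fri (+1)  2213: Sun (+2)  2214: Mon (+1)
  2215: Tue (+1)  2216: Wed (+1) ✓  2217: Fri (+2)  2218: Sat (+1)  2219: Sun (+1)
  2220: Mon (+1)  2221: Wed (+2) ✓  2222: Thu (+1)  2223: Fri (+1)  … (58 more years) …
  2282: Tue (+1)  2283: Wed (+1) ✓  2284: Thu (+1)  2285: Sat (+2)  2286: Sun (+1)
  2287: Mon (+1)  2288: Tue (+1)  2289: Thu (+2)  2290: Fri (+1)  2291: Sat (+1)
  2292: Sun (+1)  2293: Tue (+2)  2294: Wed (+1) ✓  2295: Thu (+1)
Wednesday years: 2210, 2216, 2221, 2227, 2238, 2244, 2249, 2255, 2266, 2272, 2277, 2283, 2294 — 13 in total.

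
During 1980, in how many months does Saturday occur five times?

A month of length L has five Saturdays iff its first Saturday is on day ≤ L−28 (so day 1–3 in a 31-day month, 1–2 in a 30-day month, day 1 in a leap February).
Checking each month of 1980: Jan starts Tue (31d); Feb starts Fri (29d); Mar starts Sat (31d) ✓; Apr starts Tue (30d); May starts Thu (31d) ✓; Jun starts Sun (30d); Jul starts Tue (31d); Aug starts Fri (31d) ✓; Sep starts Mon (30d); Oct starts Wed (31d); Nov starts Sat (30d) ✓; Dec starts Mon (31d).
Five-Saturday months: March, May, August, November → 4.

4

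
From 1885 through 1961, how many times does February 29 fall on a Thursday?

2

Leap years in 1885–1961: 18 of them.
Feb 29 weekday advances by 5 (mod 7) from one leap year to the next four years later (or differs when a century non-leap intervenes).
Leap-day weekdays: 1888:Wed 1892:Mon 1896:Sat 1904:Mon 1908:Sat 1912:Thu✓ 1916:Tue 1920:Sun 1924:Fri 1928:Wed 1932:Mon 1936:Sat 1940:Thu✓ 1944:Tue 1948:Sun 1952:Fri 1956:Wed 1960:Mon
Thursday: 1912, 1940 → 2.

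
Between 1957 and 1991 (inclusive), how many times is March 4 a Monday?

6

Track March 4's weekday year by year (advancing +1, or +2 across a Feb 29):
  1957: Mon ✓  1958: Tue (+1)  1959: Wed (+1)  1960: Fri (+2)  1961: Sat (+1)
  1962: Sun (+1)  1963: Mon (+1) ✓  1964: Wed (+2)  1965: Thu (+1)  1966: Fri (+1)
  1967: Sat (+1)  1968: Mon (+2) ✓  1969: Tue (+1)  1970: Wed (+1)  … (7 more years) …
  1978: Sat (+1)  1979: Sun (+1)  1980: Tue (+2)  1981: Wed (+1)  1982: Thu (+1)
  1983: Fri (+1)  1984: Sun (+2)  1985: Mon (+1) ✓  1986: Tue (+1)  1987: Wed (+1)
  1988: Fri (+2)  1989: Sat (+1)  1990: Sun (+1)  1991: Mon (+1) ✓
Monday years: 1957, 1963, 1968, 1974, 1985, 1991 — 6 in total.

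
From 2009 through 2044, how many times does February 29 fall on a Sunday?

1

Leap years in 2009–2044: 9 of them.
Feb 29 weekday advances by 5 (mod 7) from one leap year to the next four years later (or differs when a century non-leap intervenes).
Leap-day weekdays: 2012:Wed 2016:Mon 2020:Sat 2024:Thu 2028:Tue 2032:Sun✓ 2036:Fri 2040:Wed 2044:Mon
Sunday: 2032 → 1.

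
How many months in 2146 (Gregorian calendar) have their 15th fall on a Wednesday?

Check the 15th of each month of 2146: Jan 15: Sat, Feb 15: Tue, Mar 15: Tue, Apr 15: Fri, May 15: Sun, Jun 15: Wed, Jul 15: Fri, Aug 15: Mon, Sep 15: Thu, Oct 15: Sat, Nov 15: Tue, Dec 15: Thu.
Wednesday occurs in June — 1 month.

1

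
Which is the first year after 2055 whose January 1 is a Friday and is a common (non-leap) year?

Jan 1 advances by 2 weekdays after a leap year and by 1 after a common year.
2055: Jan 1 is Friday.
2056: Saturday (leap)
2057: Monday
2058: Tuesday
2059: Wednesday
2060: Thursday (leap)
2061: Saturday
2062: Sunday
2063: Monday
2064: Tuesday (leap)
2065: Thursday
2066: Friday
2066 begins on a Friday and is a common year.

2066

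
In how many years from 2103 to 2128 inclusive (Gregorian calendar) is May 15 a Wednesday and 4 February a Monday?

3

Check each year's weekday for May 15 and 4 February:
  2103: Tue/Sun  2104: Thu/Mon  2105: Fri/Wed  2106: Sat/Thu  2107: Sun/Fri  2108: Tue/Sat  2109: Wed/Mon ✓  2110: Thu/Tue  2111: Fri/Wed  2112: Sun/Thu  2113: Mon/Sat  2114: Tue/Sun  2115: Wed/Mon ✓  2116: Fri/Tue  2117: Sat/Thu  2118: Sun/Fri  2119: Mon/Sat  2120: Wed/Sun  2121: Thu/Tue  2122: Fri/Wed  2123: Sat/Thu  2124: Mon/Fri  2125: Tue/Sun  2126: Wed/Mon ✓  2127: Thu/Tue  2128: Sat/Wed
Both conditions hold in: 2109, 2115, 2126 — 3.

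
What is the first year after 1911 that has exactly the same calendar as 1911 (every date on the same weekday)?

1922

Two years share a calendar iff Jan 1 falls on the same weekday and both are leap or both are common. 1911: Jan 1 is Sunday, common year.
1912: Jan 1 Monday, leap
1913: Jan 1 Wednesday, common
1914: Jan 1 Thursday, common
1915: Jan 1 Friday, common
1916: Jan 1 Saturday, leap
1917: Jan 1 Monday, common
1918: Jan 1 Tuesday, common
1919: Jan 1 Wednesday, common
1920: Jan 1 Thursday, leap
1921: Jan 1 Saturday, common
1922: Jan 1 Sunday, common
1922 matches on both conditions.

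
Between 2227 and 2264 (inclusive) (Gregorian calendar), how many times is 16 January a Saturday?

Track 16 January's weekday year by year (advancing +1, or +2 across a Feb 29):
  2227: Tue  2228: Wed (+1)  2229: Fri (+2)  2230: Sat (+1) ✓  2231: Sun (+1)
  2232: Mon (+1)  2233: Wed (+2)  2234: Thu (+1)  2235: Fri (+1)  2236: Sat (+1) ✓
  2237: Mon (+2)  2238: Tue (+1)  2239: Wed (+1)  2240: Thu (+1)  … (10 more years) …
  2251: Thu (+1)  2252: Fri (+1)  2253: Sun (+2)  2254: Mon (+1)  2255: Tue (+1)
  2256: Wed (+1)  2257: Fri (+2)  2258: Sat (+1) ✓  2259: Sun (+1)  2260: Mon (+1)
  2261: Wed (+2)  2262: Thu (+1)  2263: Fri (+1)  2264: Sat (+1) ✓
Saturday years: 2230, 2236, 2241, 2247, 2258, 2264 — 6 in total.

6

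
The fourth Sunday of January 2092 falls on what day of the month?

27

January 1, 2092 is a Tuesday, so the first Sunday is the 6th.
The fourth Sunday is 6 + 21 = 27.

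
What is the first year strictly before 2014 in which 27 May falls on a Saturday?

2006

From one year to the next, a fixed date's weekday advances by 1, or by 2 when a Feb 29 lies between the two dates.
2014: May 27 is Tuesday.
2013: Monday (−1)
2012: Sunday (−1)
2011: Friday (−2)
2010: Thursday (−1)
2009: Wednesday (−1)
2008: Tuesday (−1)
2007: Sunday (−2)
2006: Saturday (−1)
27 May falls on a Saturday in 2006.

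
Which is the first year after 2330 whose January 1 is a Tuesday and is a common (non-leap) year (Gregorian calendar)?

2335

Jan 1 advances by 2 weekdays after a leap year and by 1 after a common year.
2330: Jan 1 is Wednesday.
2331: Thursday
2332: Friday (leap)
2333: Sunday
2334: Monday
2335: Tuesday
2335 begins on a Tuesday and is a common year.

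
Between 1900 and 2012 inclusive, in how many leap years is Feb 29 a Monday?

Leap years in 1900–2012: 28 of them.
Feb 29 weekday advances by 5 (mod 7) from one leap year to the next four years later (or differs when a century non-leap intervenes).
Leap-day weekdays: 1904:Mon✓ 1908:Sat 1912:Thu 1916:Tue 1920:Sun 1924:Fri 1928:Wed 1932:Mon✓ 1936:Sat 1940:Thu 1944:Tue 1948:Sun 1952:Fri 1956:Wed 1960:Mon✓ 1964:Sat 1968:Thu 1972:Tue 1976:Sun 1980:Fri 1984:Wed 1988:Mon✓ 1992:Sat 1996:Thu 2000:Tue 2004:Sun 2008:Fri 2012:Wed
Monday: 1904, 1932, 1960, 1988 → 4.

4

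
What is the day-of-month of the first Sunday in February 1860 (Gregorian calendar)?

February 1, 1860 is a Wednesday, so the first Sunday is the 5th.
The first Sunday is 5 + 0 = 5.

5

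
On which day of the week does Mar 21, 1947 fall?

Friday

January 1, 1947 is a Wednesday.
March 21 is day 80 of the year, i.e. 79 days after Jan 1.
79 mod 7 = 2, so advance 2 weekdays from Wednesday: Friday.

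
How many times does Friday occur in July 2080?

July 2080 has 31 days and begins on Monday.
The first Friday is July 5.
Fridays fall on 5, 12, 19, 26 — that's 4.

4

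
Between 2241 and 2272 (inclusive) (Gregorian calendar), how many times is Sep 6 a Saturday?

4

Track Sep 6's weekday year by year (advancing +1, or +2 across a Feb 29):
  2241: Mon  2242: Tue (+1)  2243: Wed (+1)  2244: Fri (+2)  2245: Sat (+1) ✓
  2246: Sun (+1)  2247: Mon (+1)  2248: Wed (+2)  2249: Thu (+1)  2250: Fri (+1)
  2251: Sat (+1) ✓  2252: Mon (+2)  2253: Tue (+1)  2254: Wed (+1)  … (4 more years) …
  2259: Tue (+1)  2260: Thu (+2)  2261: Fri (+1)  2262: Sat (+1) ✓  2263: Sun (+1)
  2264: Tue (+2)  2265: Wed (+1)  2266: Thu (+1)  2267: Fri (+1)  2268: Sun (+2)
  2269: Mon (+1)  2270: Tue (+1)  2271: Wed (+1)  2272: Fri (+2)
Saturday years: 2245, 2251, 2256, 2262 — 4 in total.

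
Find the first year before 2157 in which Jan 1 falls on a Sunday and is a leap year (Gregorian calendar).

Jan 1 advances by 2 weekdays after a leap year and by 1 after a common year.
2157: Jan 1 is Saturday.
2156: Thursday (leap)
2155: Wednesday
2154: Tuesday
2153: Monday
2152: Saturday (leap)
2151: Friday
2150: Thursday
2149: Wednesday
2148: Monday (leap)
2147: Sunday
2146: Saturday
2145: Friday
2144: Wednesday (leap)
2143: Tuesday
2142: Monday
2141: Sunday
2140: Friday (leap)
2139: Thursday
2138: Wednesday
2137: Tuesday
2136: Sunday (leap)
2136 begins on a Sunday and is a leap year.

2136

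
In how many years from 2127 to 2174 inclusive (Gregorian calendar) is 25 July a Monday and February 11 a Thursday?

2

Check each year's weekday for 25 July and February 11:
  2127: Fri/Tue  2128: Sun/Wed  2129: Mon/Fri  2130: Tue/Sat  2131: Wed/Sun  2132: Fri/Mon  2133: Sat/Wed  2134: Sun/Thu  2135: Mon/Fri  2136: Wed/Sat  2137: Thu/Mon  2138: Fri/Tue  2139: Sat/Wed  2140: Mon/Thu ✓  …(20 more)…  2161: Sat/Wed  2162: Sun/Thu  2163: Mon/Fri  2164: Wed/Sat  2165: Thu/Mon  2166: Fri/Tue  2167: Sat/Wed  2168: Mon/Thu ✓  2169: Tue/Sat  2170: Wed/Sun  2171: Thu/Mon  2172: Sat/Tue  2173: Sun/Thu  2174: Mon/Fri
Both conditions hold in: 2140, 2168 — 2.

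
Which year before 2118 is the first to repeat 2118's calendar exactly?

Two years share a calendar iff Jan 1 falls on the same weekday and both are leap or both are common. 2118: Jan 1 is Saturday, common year.
2117: Jan 1 Friday, common
2116: Jan 1 Wednesday, leap
2115: Jan 1 Tuesday, common
2114: Jan 1 Monday, common
2113: Jan 1 Sunday, common
2112: Jan 1 Friday, leap
2111: Jan 1 Thursday, common
2110: Jan 1 Wednesday, common
2109: Jan 1 Tuesday, common
2108: Jan 1 Sunday, leap
2107: Jan 1 Saturday, common
2107 matches on both conditions.

2107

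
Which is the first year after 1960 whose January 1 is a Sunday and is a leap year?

Jan 1 advances by 2 weekdays after a leap year and by 1 after a common year.
1960: Jan 1 is Friday (leap).
1961: Sunday
1962: Monday
1963: Tuesday
1964: Wednesday (leap)
1965: Friday
1966: Saturday
1967: Sunday
1968: Monday (leap)
1969: Wednesday
1970: Thursday
1971: Friday
1972: Saturday (leap)
1973: Monday
1974: Tuesday
1975: Wednesday
1976: Thursday (leap)
1977: Saturday
1978: Sunday
1979: Monday
1980: Tuesday (leap)
1981: Thursday
1982: Friday
1983: Saturday
1984: Sunday (leap)
1984 begins on a Sunday and is a leap year.

1984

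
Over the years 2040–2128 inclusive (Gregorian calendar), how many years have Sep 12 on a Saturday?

Track Sep 12's weekday year by year (advancing +1, or +2 across a Feb 29):
  2040: Wed  2041: Thu (+1)  2042: Fri (+1)  2043: Sat (+1) ✓  2044: Mon (+2)
  2045: Tue (+1)  2046: Wed (+1)  2047: Thu (+1)  2048: Sat (+2) ✓  2049: Sun (+1)
  2050: Mon (+1)  2051: Tue (+1)  2052: Thu (+2)  2053: Fri (+1)  … (61 more years) …
  2115: Thu (+1)  2116: Sat (+2) ✓  2117: Sun (+1)  2118: Mon (+1)  2119: Tue (+1)
  2120: Thu (+2)  2121: Fri (+1)  2122: Sat (+1) ✓  2123: Sun (+1)  2124: Tue (+2)
  2125: Wed (+1)  2126: Thu (+1)  2127: Fri (+1)  2128: Sun (+2)
Saturday years: 2043, 2048, 2054, 2065, 2071, 2076, 2082, 2093, 2099, 2105, 2111, 2116, 2122 — 13 in total.

13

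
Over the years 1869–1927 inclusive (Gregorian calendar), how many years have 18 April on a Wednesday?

8

Track 18 April's weekday year by year (advancing +1, or +2 across a Feb 29):
  1869: Sun  1870: Mon (+1)  1871: Tue (+1)  1872: Thu (+2)  1873: Fri (+1)
  1874: Sat (+1)  1875: Sun (+1)  1876: Tue (+2)  1877: Wed (+1) ✓  1878: Thu (+1)
  1879: Fri (+1)  1880: Sun (+2)  1881: Mon (+1)  1882: Tue (+1)  … (31 more years) …
  1914: Sat (+1)  1915: Sun (+1)  1916: Tue (+2)  1917: Wed (+1) ✓  1918: Thu (+1)
  1919: Fri (+1)  1920: Sun (+2)  1921: Mon (+1)  1922: Tue (+1)  1923: Wed (+1) ✓
  1924: Fri (+2)  1925: Sat (+1)  1926: Sun (+1)  1927: Mon (+1)
Wednesday years: 1877, 1883, 1888, 1894, 1900, 1906, 1917, 1923 — 8 in total.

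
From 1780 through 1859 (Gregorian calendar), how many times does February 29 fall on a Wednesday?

Leap years in 1780–1859: 19 of them.
Feb 29 weekday advances by 5 (mod 7) from one leap year to the next four years later (or differs when a century non-leap intervenes).
Leap-day weekdays: 1780:Tue 1784:Sun 1788:Fri 1792:Wed✓ 1796:Mon 1804:Wed✓ 1808:Mon 1812:Sat 1816:Thu 1820:Tue 1824:Sun 1828:Fri 1832:Wed✓ 1836:Mon 1840:Sat 1844:Thu 1848:Tue 1852:Sun 1856:Fri
Wednesday: 1792, 1804, 1832 → 3.

3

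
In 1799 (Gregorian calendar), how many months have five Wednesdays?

A month of length L has five Wednesdays iff its first Wednesday is on day ≤ L−28 (so day 1–3 in a 31-day month, 1–2 in a 30-day month, day 1 in a leap February).
Checking each month of 1799: Jan starts Tue (31d) ✓; Feb starts Fri (28d); Mar starts Fri (31d); Apr starts Mon (30d); May starts Wed (31d) ✓; Jun starts Sat (30d); Jul starts Mon (31d) ✓; Aug starts Thu (31d); Sep starts Sun (30d); Oct starts Tue (31d) ✓; Nov starts Fri (30d); Dec starts Sun (31d).
Five-Wednesday months: January, May, July, October → 4.

4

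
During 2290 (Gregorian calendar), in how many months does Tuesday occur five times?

4

A month of length L has five Tuesdays iff its first Tuesday is on day ≤ L−28 (so day 1–3 in a 31-day month, 1–2 in a 30-day month, day 1 in a leap February).
Checking each month of 2290: Jan starts Wed (31d); Feb starts Sat (28d); Mar starts Sat (31d); Apr starts Tue (30d) ✓; May starts Thu (31d); Jun starts Sun (30d); Jul starts Tue (31d) ✓; Aug starts Fri (31d); Sep starts Mon (30d) ✓; Oct starts Wed (31d); Nov starts Sat (30d); Dec starts Mon (31d) ✓.
Five-Tuesday months: April, July, September, December → 4.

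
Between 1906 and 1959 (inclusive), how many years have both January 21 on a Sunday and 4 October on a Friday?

2

Check each year's weekday for January 21 and 4 October:
  1906: Sun/Thu  1907: Mon/Fri  1908: Tue/Sun  1909: Thu/Mon  1910: Fri/Tue  1911: Sat/Wed  1912: Sun/Fri ✓  1913: Tue/Sat  1914: Wed/Sun  1915: Thu/Mon  1916: Fri/Wed  1917: Sun/Thu  1918: Mon/Fri  1919: Tue/Sat  …(26 more)…  1946: Mon/Fri  1947: Tue/Sat  1948: Wed/Mon  1949: Fri/Tue  1950: Sat/Wed  1951: Sun/Thu  1952: Mon/Sat  1953: Wed/Sun  1954: Thu/Mon  1955: Fri/Tue  1956: Sat/Thu  1957: Mon/Fri  1958: Tue/Sat  1959: Wed/Sun
Both conditions hold in: 1912, 1940 — 2.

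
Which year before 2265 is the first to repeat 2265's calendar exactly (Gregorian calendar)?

2254

Two years share a calendar iff Jan 1 falls on the same weekday and both are leap or both are common. 2265: Jan 1 is Sunday, common year.
2264: Jan 1 Friday, leap
2263: Jan 1 Thursday, common
2262: Jan 1 Wednesday, common
2261: Jan 1 Tuesday, common
2260: Jan 1 Sunday, leap
2259: Jan 1 Saturday, common
2258: Jan 1 Friday, common
2257: Jan 1 Thursday, common
2256: Jan 1 Tuesday, leap
2255: Jan 1 Monday, common
2254: Jan 1 Sunday, common
2254 matches on both conditions.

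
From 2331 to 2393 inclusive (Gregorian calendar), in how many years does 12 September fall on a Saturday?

Track 12 September's weekday year by year (advancing +1, or +2 across a Feb 29):
  2331: Sat ✓  2332: Mon (+2)  2333: Tue (+1)  2334: Wed (+1)  2335: Thu (+1)
  2336: Sat (+2) ✓  2337: Sun (+1)  2338: Mon (+1)  2339: Tue (+1)  2340: Thu (+2)
  2341: Fri (+1)  2342: Sat (+1) ✓  2343: Sun (+1)  2344: Tue (+2)  … (35 more years) …
  2380: Fri (+2)  2381: Sat (+1) ✓  2382: Sun (+1)  2383: Mon (+1)  2384: Wed (+2)
  2385: Thu (+1)  2386: Fri (+1)  2387: Sat (+1) ✓  2388: Mon (+2)  2389: Tue (+1)
  2390: Wed (+1)  2391: Thu (+1)  2392: Sat (+2) ✓  2393: Sun (+1)
Saturday years: 2331, 2336, 2342, 2353, 2359, 2364, 2370, 2381, 2387, 2392 — 10 in total.

10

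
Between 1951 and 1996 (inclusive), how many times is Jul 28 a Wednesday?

Track Jul 28's weekday year by year (advancing +1, or +2 across a Feb 29):
  1951: Sat  1952: Mon (+2)  1953: Tue (+1)  1954: Wed (+1) ✓  1955: Thu (+1)
  1956: Sat (+2)  1957: Sun (+1)  1958: Mon (+1)  1959: Tue (+1)  1960: Thu (+2)
  1961: Fri (+1)  1962: Sat (+1)  1963: Sun (+1)  1964: Tue (+2)  … (18 more years) …
  1983: Thu (+1)  1984: Sat (+2)  1985: Sun (+1)  1986: Mon (+1)  1987: Tue (+1)
  1988: Thu (+2)  1989: Fri (+1)  1990: Sat (+1)  1991: Sun (+1)  1992: Tue (+2)
  1993: Wed (+1) ✓  1994: Thu (+1)  1995: Fri (+1)  1996: Sun (+2)
Wednesday years: 1954, 1965, 1971, 1976, 1982, 1993 — 6 in total.

6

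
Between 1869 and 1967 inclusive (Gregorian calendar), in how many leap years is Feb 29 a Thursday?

Leap years in 1869–1967: 23 of them.
Feb 29 weekday advances by 5 (mod 7) from one leap year to the next four years later (or differs when a century non-leap intervenes).
Leap-day weekdays: 1872:Thu✓ 1876:Tue 1880:Sun 1884:Fri 1888:Wed 1892:Mon 1896:Sat 1904:Mon 1908:Sat 1912:Thu✓ 1916:Tue 1920:Sun 1924:Fri 1928:Wed 1932:Mon 1936:Sat 1940:Thu✓ 1944:Tue 1948:Sun 1952:Fri 1956:Wed 1960:Mon 1964:Sat
Thursday: 1872, 1912, 1940 → 3.

3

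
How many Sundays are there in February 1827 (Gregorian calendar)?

4

February 1827 has 28 days and begins on Thursday.
The first Sunday is February 4.
Sundays fall on 4, 11, 18, 25 — that's 4.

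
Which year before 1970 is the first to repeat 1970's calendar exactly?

1959

Two years share a calendar iff Jan 1 falls on the same weekday and both are leap or both are common. 1970: Jan 1 is Thursday, common year.
1969: Jan 1 Wednesday, common
1968: Jan 1 Monday, leap
1967: Jan 1 Sunday, common
1966: Jan 1 Saturday, common
1965: Jan 1 Friday, common
1964: Jan 1 Wednesday, leap
1963: Jan 1 Tuesday, common
1962: Jan 1 Monday, common
1961: Jan 1 Sunday, common
1960: Jan 1 Friday, leap
1959: Jan 1 Thursday, common
1959 matches on both conditions.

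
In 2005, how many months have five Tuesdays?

4

A month of length L has five Tuesdays iff its first Tuesday is on day ≤ L−28 (so day 1–3 in a 31-day month, 1–2 in a 30-day month, day 1 in a leap February).
Checking each month of 2005: Jan starts Sat (31d); Feb starts Tue (28d); Mar starts Tue (31d) ✓; Apr starts Fri (30d); May starts Sun (31d) ✓; Jun starts Wed (30d); Jul starts Fri (31d); Aug starts Mon (31d) ✓; Sep starts Thu (30d); Oct starts Sat (31d); Nov starts Tue (30d) ✓; Dec starts Thu (31d).
Five-Tuesday months: March, May, August, November → 4.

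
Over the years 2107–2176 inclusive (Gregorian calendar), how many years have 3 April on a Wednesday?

11

Track 3 April's weekday year by year (advancing +1, or +2 across a Feb 29):
  2107: Sun  2108: Tue (+2)  2109: Wed (+1) ✓  2110: Thu (+1)  2111: Fri (+1)
  2112: Sun (+2)  2113: Mon (+1)  2114: Tue (+1)  2115: Wed (+1) ✓  2116: Fri (+2)
  2117: Sat (+1)  2118: Sun (+1)  2119: Mon (+1)  2120: Wed (+2) ✓  … (42 more years) …
  2163: Sun (+1)  2164: Tue (+2)  2165: Wed (+1) ✓  2166: Thu (+1)  2167: Fri (+1)
  2168: Sun (+2)  2169: Mon (+1)  2170: Tue (+1)  2171: Wed (+1) ✓  2172: Fri (+2)
  2173: Sat (+1)  2174: Sun (+1)  2175: Mon (+1)  2176: Wed (+2) ✓
Wednesday years: 2109, 2115, 2120, 2126, 2137, 2143, 2148, 2154, 2165, 2171, 2176 — 11 in total.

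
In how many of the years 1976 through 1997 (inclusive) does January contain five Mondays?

January has 31 days; it has five Mondays when Monday falls among the first (month-length − 28) days — i.e. when January 1 is one of Monday/Sunday/Saturday.
January 1 by year: 1976:Thu 1977:Sat✓ 1978:Sun✓ 1979:Mon✓ 1980:Tue 1981:Thu 1982:Fri 1983:Sat✓ 1984:Sun✓ 1985:Tue 1986:Wed 1987:Thu 1988:Fri 1989:Sun✓ 1990:Mon✓ 1991:Tue 1992:Wed 1993:Fri 1994:Sat✓ 1995:Sun✓ 1996:Mon✓ 1997:Wed
Years with five Mondays: 1977, 1978, 1979, 1983, 1984, 1989, 1990, 1994, 1995, 1996 → 10.

10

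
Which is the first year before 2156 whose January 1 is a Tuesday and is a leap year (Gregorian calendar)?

2132

Jan 1 advances by 2 weekdays after a leap year and by 1 after a common year.
2156: Jan 1 is Thursday (leap).
2155: Wednesday
2154: Tuesday
2153: Monday
2152: Saturday (leap)
2151: Friday
2150: Thursday
2149: Wednesday
2148: Monday (leap)
2147: Sunday
2146: Saturday
2145: Friday
2144: Wednesday (leap)
2143: Tuesday
2142: Monday
2141: Sunday
2140: Friday (leap)
2139: Thursday
2138: Wednesday
2137: Tuesday
2136: Sunday (leap)
2135: Saturday
2134: Friday
2133: Thursday
2132: Tuesday (leap)
2132 begins on a Tuesday and is a leap year.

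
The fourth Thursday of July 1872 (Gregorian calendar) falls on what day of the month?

July 1, 1872 is a Monday, so the first Thursday is the 4th.
The fourth Thursday is 4 + 21 = 25.

25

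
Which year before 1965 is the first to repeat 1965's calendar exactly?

1954

Two years share a calendar iff Jan 1 falls on the same weekday and both are leap or both are common. 1965: Jan 1 is Friday, common year.
1964: Jan 1 Wednesday, leap
1963: Jan 1 Tuesday, common
1962: Jan 1 Monday, common
1961: Jan 1 Sunday, common
1960: Jan 1 Friday, leap
1959: Jan 1 Thursday, common
1958: Jan 1 Wednesday, common
1957: Jan 1 Tuesday, common
1956: Jan 1 Sunday, leap
1955: Jan 1 Saturday, common
1954: Jan 1 Friday, common
1954 matches on both conditions.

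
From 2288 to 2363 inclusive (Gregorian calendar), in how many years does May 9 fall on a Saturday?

Track May 9's weekday year by year (advancing +1, or +2 across a Feb 29):
  2288: Wed  2289: Thu (+1)  2290: Fri (+1)  2291: Sat (+1) ✓  2292: Mon (+2)
  2293: Tue (+1)  2294: Wed (+1)  2295: Thu (+1)  2296: Sat (+2) ✓  2297: Sun (+1)
  2298: Mon (+1)  2299: Tue (+1)  2300: Wed (+1)  2301: Thu (+1)  … (48 more years) …
  2350: Tue (+1)  2351: Wed (+1)  2352: Fri (+2)  2353: Sat (+1) ✓  2354: Sun (+1)
  2355: Mon (+1)  2356: Wed (+2)  2357: Thu (+1)  2358: Fri (+1)  2359: Sat (+1) ✓
  2360: Mon (+2)  2361: Tue (+1)  2362: Wed (+1)  2363: Thu (+1)
Saturday years: 2291, 2296, 2303, 2308, 2314, 2325, 2331, 2336, 2342, 2353, 2359 — 11 in total.

11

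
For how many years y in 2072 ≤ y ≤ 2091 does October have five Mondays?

10

October has 31 days; it has five Mondays when Monday falls among the first (month-length − 28) days — i.e. when October 1 is one of Monday/Sunday/Saturday.
October 1 by year: 2072:Sat✓ 2073:Sun✓ 2074:Mon✓ 2075:Tue 2076:Thu 2077:Fri 2078:Sat✓ 2079:Sun✓ 2080:Tue 2081:Wed 2082:Thu 2083:Fri 2084:Sun✓ 2085:Mon✓ 2086:Tue 2087:Wed 2088:Fri 2089:Sat✓ 2090:Sun✓ 2091:Mon✓
Years with five Mondays: 2072, 2073, 2074, 2078, 2079, 2084, 2085, 2089, 2090, 2091 → 10.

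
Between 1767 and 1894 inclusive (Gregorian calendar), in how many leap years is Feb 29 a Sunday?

Leap years in 1767–1894: 31 of them.
Feb 29 weekday advances by 5 (mod 7) from one leap year to the next four years later (or differs when a century non-leap intervenes).
Leap-day weekdays: 1768:Mon 1772:Sat 1776:Thu 1780:Tue 1784:Sun✓ 1788:Fri 1792:Wed 1796:Mon 1804:Wed 1808:Mon 1812:Sat 1816:Thu 1820:Tue …(5 more)… 1844:Thu 1848:Tue 1852:Sun✓ 1856:Fri 1860:Wed 1864:Mon 1868:Sat 1872:Thu 1876:Tue 1880:Sun✓ 1884:Fri 1888:Wed 1892:Mon
Sunday: 1784, 1824, 1852, 1880 → 4.

4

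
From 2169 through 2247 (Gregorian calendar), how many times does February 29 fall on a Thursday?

Leap years in 2169–2247: 18 of them.
Feb 29 weekday advances by 5 (mod 7) from one leap year to the next four years later (or differs when a century non-leap intervenes).
Leap-day weekdays: 2172:Sat 2176:Thu✓ 2180:Tue 2184:Sun 2188:Fri 2192:Wed 2196:Mon 2204:Wed 2208:Mon 2212:Sat 2216:Thu✓ 2220:Tue 2224:Sun 2228:Fri 2232:Wed 2236:Mon 2240:Sat 2244:Thu✓
Thursday: 2176, 2216, 2244 → 3.

3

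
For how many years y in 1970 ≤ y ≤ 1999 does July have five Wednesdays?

13

July has 31 days; it has five Wednesdays when Wednesday falls among the first (month-length − 28) days — i.e. when July 1 is one of Wednesday/Tuesday/Monday.
July 1 by year: 1970:Wed✓ 1971:Thu 1972:Sat 1973:Sun 1974:Mon✓ 1975:Tue✓ 1976:Thu 1977:Fri 1978:Sat 1979:Sun 1980:Tue✓ 1981:Wed✓ 1982:Thu 1983:Fri 1984:Sun 1985:Mon✓ 1986:Tue✓ 1987:Wed✓ 1988:Fri 1989:Sat 1990:Sun 1991:Mon✓ 1992:Wed✓ 1993:Thu 1994:Fri 1995:Sat 1996:Mon✓ 1997:Tue✓ 1998:Wed✓ 1999:Thu
Years with five Wednesdays: 1970, 1974, 1975, 1980, 1981, 1985, 1986, 1987, 1991, 1992, 1996, 1997, 1998 → 13.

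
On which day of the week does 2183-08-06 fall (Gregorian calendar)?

January 1, 2183 is a Wednesday.
August 6 is day 218 of the year, i.e. 217 days after Jan 1.
217 mod 7 = 0, so advance 0 weekdays from Wednesday: Wednesday.

Wednesday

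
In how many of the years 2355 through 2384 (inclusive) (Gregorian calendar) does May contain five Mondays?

13

May has 31 days; it has five Mondays when Monday falls among the first (month-length − 28) days — i.e. when May 1 is one of Monday/Sunday/Saturday.
May 1 by year: 2355:Sun✓ 2356:Tue 2357:Wed 2358:Thu 2359:Fri 2360:Sun✓ 2361:Mon✓ 2362:Tue 2363:Wed 2364:Fri 2365:Sat✓ 2366:Sun✓ 2367:Mon✓ 2368:Wed 2369:Thu 2370:Fri 2371:Sat✓ 2372:Mon✓ 2373:Tue 2374:Wed 2375:Thu 2376:Sat✓ 2377:Sun✓ 2378:Mon✓ 2379:Tue 2380:Thu 2381:Fri 2382:Sat✓ 2383:Sun✓ 2384:Tue
Years with five Mondays: 2355, 2360, 2361, 2365, 2366, 2367, 2371, 2372, 2376, 2377, 2378, 2382, 2383 → 13.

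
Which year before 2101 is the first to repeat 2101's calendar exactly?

Two years share a calendar iff Jan 1 falls on the same weekday and both are leap or both are common. 2101: Jan 1 is Saturday, common year.
2100: Jan 1 Friday, common
2099: Jan 1 Thursday, common
2098: Jan 1 Wednesday, common
2097: Jan 1 Tuesday, common
2096: Jan 1 Sunday, leap
2095: Jan 1 Saturday, common
2095 matches on both conditions.

2095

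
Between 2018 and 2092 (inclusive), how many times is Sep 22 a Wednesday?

11

Track Sep 22's weekday year by year (advancing +1, or +2 across a Feb 29):
  2018: Sat  2019: Sun (+1)  2020: Tue (+2)  2021: Wed (+1) ✓  2022: Thu (+1)
  2023: Fri (+1)  2024: Sun (+2)  2025: Mon (+1)  2026: Tue (+1)  2027: Wed (+1) ✓
  2028: Fri (+2)  2029: Sat (+1)  2030: Sun (+1)  2031: Mon (+1)  … (47 more years) …
  2079: Fri (+1)  2080: Sun (+2)  2081: Mon (+1)  2082: Tue (+1)  2083: Wed (+1) ✓
  2084: Fri (+2)  2085: Sat (+1)  2086: Sun (+1)  2087: Mon (+1)  2088: Wed (+2) ✓
  2089: Thu (+1)  2090: Fri (+1)  2091: Sat (+1)  2092: Mon (+2)
Wednesday years: 2021, 2027, 2032, 2038, 2049, 2055, 2060, 2066, 2077, 2083, 2088 — 11 in total.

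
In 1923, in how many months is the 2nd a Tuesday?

Check the 2nd of each month of 1923: Jan 2: Tue, Feb 2: Fri, Mar 2: Fri, Apr 2: Mon, May 2: Wed, Jun 2: Sat, Jul 2: Mon, Aug 2: Thu, Sep 2: Sun, Oct 2: Tue, Nov 2: Fri, Dec 2: Sun.
Tuesday occurs in January, October — 2 months.

2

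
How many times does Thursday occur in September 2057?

September 2057 has 30 days and begins on Saturday.
The first Thursday is September 6.
Thursdays fall on 6, 13, 20, 27 — that's 4.

4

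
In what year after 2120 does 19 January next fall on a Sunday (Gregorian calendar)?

From one year to the next, a fixed date's weekday advances by 1, or by 2 when a Feb 29 lies between the two dates.
2120: January 19 is Friday.
2121: Sunday (+2)
19 January falls on a Sunday in 2121.

2121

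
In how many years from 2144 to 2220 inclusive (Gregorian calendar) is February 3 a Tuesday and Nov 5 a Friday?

2

Check each year's weekday for February 3 and Nov 5:
  2144: Mon/Thu  2145: Wed/Fri  2146: Thu/Sat  2147: Fri/Sun  2148: Sat/Tue  2149: Mon/Wed  2150: Tue/Thu  2151: Wed/Fri  2152: Thu/Sun  2153: Sat/Mon  2154: Sun/Tue  2155: Mon/Wed  2156: Tue/Fri ✓  2157: Thu/Sat  …(49 more)…  2207: Tue/Thu  2208: Wed/Sat  2209: Fri/Sun  2210: Sat/Mon  2211: Sun/Tue  2212: Mon/Thu  2213: Wed/Fri  2214: Thu/Sat  2215: Fri/Sun  2216: Sat/Tue  2217: Mon/Wed  2218: Tue/Thu  2219: Wed/Fri  2220: Thu/Sun
Both conditions hold in: 2156, 2184 — 2.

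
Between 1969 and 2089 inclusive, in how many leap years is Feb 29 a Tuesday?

5

Leap years in 1969–2089: 30 of them.
Feb 29 weekday advances by 5 (mod 7) from one leap year to the next four years later (or differs when a century non-leap intervenes).
Leap-day weekdays: 1972:Tue✓ 1976:Sun 1980:Fri 1984:Wed 1988:Mon 1992:Sat 1996:Thu 2000:Tue✓ 2004:Sun 2008:Fri 2012:Wed 2016:Mon 2020:Sat …(4 more)… 2040:Wed 2044:Mon 2048:Sat 2052:Thu 2056:Tue✓ 2060:Sun 2064:Fri 2068:Wed 2072:Mon 2076:Sat 2080:Thu 2084:Tue✓ 2088:Sun
Tuesday: 1972, 2000, 2028, 2056, 2084 → 5.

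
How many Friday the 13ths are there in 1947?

1

Check the 13th of each month of 1947: Jan 13: Mon, Feb 13: Thu, Mar 13: Thu, Apr 13: Sun, May 13: Tue, Jun 13: Fri, Jul 13: Sun, Aug 13: Wed, Sep 13: Sat, Oct 13: Mon, Nov 13: Thu, Dec 13: Sat.
Friday occurs in June — 1 month.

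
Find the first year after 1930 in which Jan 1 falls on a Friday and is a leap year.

1932

Jan 1 advances by 2 weekdays after a leap year and by 1 after a common year.
1930: Jan 1 is Wednesday.
1931: Thursday
1932: Friday (leap)
1932 begins on a Friday and is a leap year.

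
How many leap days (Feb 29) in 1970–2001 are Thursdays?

1

Leap years in 1970–2001: 8 of them.
Feb 29 weekday advances by 5 (mod 7) from one leap year to the next four years later (or differs when a century non-leap intervenes).
Leap-day weekdays: 1972:Tue 1976:Sun 1980:Fri 1984:Wed 1988:Mon 1992:Sat 1996:Thu✓ 2000:Tue
Thursday: 1996 → 1.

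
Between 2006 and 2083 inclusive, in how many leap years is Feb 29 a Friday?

3

Leap years in 2006–2083: 19 of them.
Feb 29 weekday advances by 5 (mod 7) from one leap year to the next four years later (or differs when a century non-leap intervenes).
Leap-day weekdays: 2008:Fri✓ 2012:Wed 2016:Mon 2020:Sat 2024:Thu 2028:Tue 2032:Sun 2036:Fri✓ 2040:Wed 2044:Mon 2048:Sat 2052:Thu 2056:Tue 2060:Sun 2064:Fri✓ 2068:Wed 2072:Mon 2076:Sat 2080:Thu
Friday: 2008, 2036, 2064 → 3.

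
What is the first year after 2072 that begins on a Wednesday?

Jan 1 advances by 2 weekdays after a leap year and by 1 after a common year.
2072: Jan 1 is Friday (leap).
2073: Sunday
2074: Monday
2075: Tuesday
2076: Wednesday (leap)
2076 begins on a Wednesday

2076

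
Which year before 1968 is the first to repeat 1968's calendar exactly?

Two years share a calendar iff Jan 1 falls on the same weekday and both are leap or both are common. 1968: Jan 1 is Monday, leap year.
1967: Jan 1 Sunday, common
1966: Jan 1 Saturday, common
1965: Jan 1 Friday, common
1964: Jan 1 Wednesday, leap
1963: Jan 1 Tuesday, common
1962: Jan 1 Monday, common
1961: Jan 1 Sunday, common
1960: Jan 1 Friday, leap
1959: Jan 1 Thursday, common
1958: Jan 1 Wednesday, common
1957: Jan 1 Tuesday, common
1956: Jan 1 Sunday, leap
1955: Jan 1 Saturday, common
1954: Jan 1 Friday, common
1953: Jan 1 Thursday, common
1952: Jan 1 Tuesday, leap
1951: Jan 1 Monday, common
1950: Jan 1 Sunday, common
1949: Jan 1 Saturday, common
1948: Jan 1 Thursday, leap
1947: Jan 1 Wednesday, common
1946: Jan 1 Tuesday, common
1945: Jan 1 Monday, common
1944: Jan 1 Saturday, leap
1943: Jan 1 Friday, common
1942: Jan 1 Thursday, common
1941: Jan 1 Wednesday, common
1940: Jan 1 Monday, leap
1940 matches on both conditions.

1940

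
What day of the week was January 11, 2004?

January 1, 2004 is a Thursday.
January 11 is day 11 of the year, i.e. 10 days after Jan 1.
10 mod 7 = 3, so advance 3 weekdays from Thursday: Sunday.

Sunday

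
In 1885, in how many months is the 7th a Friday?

Check the 7th of each month of 1885: Jan 7: Wed, Feb 7: Sat, Mar 7: Sat, Apr 7: Tue, May 7: Thu, Jun 7: Sun, Jul 7: Tue, Aug 7: Fri, Sep 7: Mon, Oct 7: Wed, Nov 7: Sat, Dec 7: Mon.
Friday occurs in August — 1 month.

1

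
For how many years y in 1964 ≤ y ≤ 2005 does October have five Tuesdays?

17

October has 31 days; it has five Tuesdays when Tuesday falls among the first (month-length − 28) days — i.e. when October 1 is one of Tuesday/Monday/Sunday.
October 1 by year: 1964:Thu 1965:Fri 1966:Sat 1967:Sun✓ 1968:Tue✓ 1969:Wed 1970:Thu 1971:Fri 1972:Sun✓ 1973:Mon✓ 1974:Tue✓ 1975:Wed 1976:Fri 1977:Sat 1978:Sun✓ …(12 more)… 1991:Tue✓ 1992:Thu 1993:Fri 1994:Sat 1995:Sun✓ 1996:Tue✓ 1997:Wed 1998:Thu 1999:Fri 2000:Sun✓ 2001:Mon✓ 2002:Tue✓ 2003:Wed 2004:Fri 2005:Sat
Years with five Tuesdays: 1967, 1968, 1972, 1973, 1974, 1978, 1979, 1984, 1985, 1989, 1990, 1991, 1995, 1996, 2000, 2001, 2002 → 17.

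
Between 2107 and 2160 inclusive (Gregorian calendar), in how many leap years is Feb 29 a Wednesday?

2

Leap years in 2107–2160: 14 of them.
Feb 29 weekday advances by 5 (mod 7) from one leap year to the next four years later (or differs when a century non-leap intervenes).
Leap-day weekdays: 2108:Wed✓ 2112:Mon 2116:Sat 2120:Thu 2124:Tue 2128:Sun 2132:Fri 2136:Wed✓ 2140:Mon 2144:Sat 2148:Thu 2152:Tue 2156:Sun 2160:Fri
Wednesday: 2108, 2136 → 2.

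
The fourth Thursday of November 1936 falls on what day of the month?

26

November 1, 1936 is a Sunday, so the first Thursday is the 5th.
The fourth Thursday is 5 + 21 = 26.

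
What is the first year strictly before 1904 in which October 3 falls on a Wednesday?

1900

From one year to the next, a fixed date's weekday advances by 1, or by 2 when a Feb 29 lies between the two dates.
1904: October 3 is Monday.
1903: Saturday (−2)
1902: Friday (−1)
1901: Thursday (−1)
1900: Wednesday (−1)
October 3 falls on a Wednesday in 1900.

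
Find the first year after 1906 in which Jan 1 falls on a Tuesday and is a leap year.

1924

Jan 1 advances by 2 weekdays after a leap year and by 1 after a common year.
1906: Jan 1 is Monday.
1907: Tuesday
1908: Wednesday (leap)
1909: Friday
1910: Saturday
1911: Sunday
1912: Monday (leap)
1913: Wednesday
1914: Thursday
1915: Friday
1916: Saturday (leap)
1917: Monday
1918: Tuesday
1919: Wednesday
1920: Thursday (leap)
1921: Saturday
1922: Sunday
1923: Monday
1924: Tuesday (leap)
1924 begins on a Tuesday and is a leap year.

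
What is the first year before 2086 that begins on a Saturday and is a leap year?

2084

Jan 1 advances by 2 weekdays after a leap year and by 1 after a common year.
2086: Jan 1 is Tuesday.
2085: Monday
2084: Saturday (leap)
2084 begins on a Saturday and is a leap year.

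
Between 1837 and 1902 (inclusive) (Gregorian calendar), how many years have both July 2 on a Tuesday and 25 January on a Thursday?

Check each year's weekday for July 2 and 25 January:
  1837: Sun/Wed  1838: Mon/Thu  1839: Tue/Fri  1840: Thu/Sat  1841: Fri/Mon  1842: Sat/Tue  1843: Sun/Wed  1844: Tue/Thu ✓  1845: Wed/Sat  1846: Thu/Sun  1847: Fri/Mon  1848: Sun/Tue  1849: Mon/Thu  1850: Tue/Fri  …(38 more)…  1889: Tue/Fri  1890: Wed/Sat  1891: Thu/Sun  1892: Sat/Mon  1893: Sun/Wed  1894: Mon/Thu  1895: Tue/Fri  1896: Thu/Sat  1897: Fri/Mon  1898: Sat/Tue  1899: Sun/Wed  1900: Mon/Thu  1901: Tue/Fri  1902: Wed/Sat
Both conditions hold in: 1844, 1872 — 2.

2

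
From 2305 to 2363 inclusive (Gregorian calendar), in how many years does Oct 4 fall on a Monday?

Track Oct 4's weekday year by year (advancing +1, or +2 across a Feb 29):
  2305: Wed  2306: Thu (+1)  2307: Fri (+1)  2308: Sun (+2)  2309: Mon (+1) ✓
  2310: Tue (+1)  2311: Wed (+1)  2312: Fri (+2)  2313: Sat (+1)  2314: Sun (+1)
  2315: Mon (+1) ✓  2316: Wed (+2)  2317: Thu (+1)  2318: Fri (+1)  … (31 more years) …
  2350: Wed (+1)  2351: Thu (+1)  2352: Sat (+2)  2353: Sun (+1)  2354: Mon (+1) ✓
  2355: Tue (+1)  2356: Thu (+2)  2357: Fri (+1)  2358: Sat (+1)  2359: Sun (+1)
  2360: Tue (+2)  2361: Wed (+1)  2362: Thu (+1)  2363: Fri (+1)
Monday years: 2309, 2315, 2320, 2326, 2337, 2343, 2348, 2354 — 8 in total.

8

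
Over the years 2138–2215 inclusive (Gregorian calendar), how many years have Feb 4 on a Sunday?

10

Track Feb 4's weekday year by year (advancing +1, or +2 across a Feb 29):
  2138: Tue  2139: Wed (+1)  2140: Thu (+1)  2141: Sat (+2)  2142: Sun (+1) ✓
  2143: Mon (+1)  2144: Tue (+1)  2145: Thu (+2)  2146: Fri (+1)  2147: Sat (+1)
  2148: Sun (+1) ✓  2149: Tue (+2)  2150: Wed (+1)  2151: Thu (+1)  … (50 more years) …
  2202: Thu (+1)  2203: Fri (+1)  2204: Sat (+1)  2205: Mon (+2)  2206: Tue (+1)
  2207: Wed (+1)  2208: Thu (+1)  2209: Sat (+2)  2210: Sun (+1) ✓  2211: Mon (+1)
  2212: Tue (+1)  2213: Thu (+2)  2214: Fri (+1)  2215: Sat (+1)
Sunday years: 2142, 2148, 2153, 2159, 2170, 2176, 2181, 2187, 2198, 2210 — 10 in total.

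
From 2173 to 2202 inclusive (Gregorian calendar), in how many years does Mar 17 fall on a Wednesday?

Track Mar 17's weekday year by year (advancing +1, or +2 across a Feb 29):
  2173: Wed ✓  2174: Thu (+1)  2175: Fri (+1)  2176: Sun (+2)  2177: Mon (+1)
  2178: Tue (+1)  2179: Wed (+1) ✓  2180: Fri (+2)  2181: Sat (+1)  2182: Sun (+1)
  2183: Mon (+1)  2184: Wed (+2) ✓  2185: Thu (+1)  2186: Fri (+1)  2187: Sat (+1)
  2188: Mon (+2)  2189: Tue (+1)  2190: Wed (+1) ✓  2191: Thu (+1)  2192: Sat (+2)
  2193: Sun (+1)  2194: Mon (+1)  2195: Tue (+1)  2196: Thu (+2)  2197: Fri (+1)
  2198: Sat (+1)  2199: Sun (+1)  2200: Mon (+1)  2201: Tue (+1)  2202: Wed (+1) ✓
Wednesday years: 2173, 2179, 2184, 2190, 2202 — 5 in total.

5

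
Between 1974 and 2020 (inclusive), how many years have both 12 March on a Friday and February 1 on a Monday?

Check each year's weekday for 12 March and February 1:
  1974: Tue/Fri  1975: Wed/Sat  1976: Fri/Sun  1977: Sat/Tue  1978: Sun/Wed  1979: Mon/Thu  1980: Wed/Fri  1981: Thu/Sun  1982: Fri/Mon ✓  1983: Sat/Tue  1984: Mon/Wed  1985: Tue/Fri  1986: Wed/Sat  1987: Thu/Sun  …(19 more)…  2007: Mon/Thu  2008: Wed/Fri  2009: Thu/Sun  2010: Fri/Mon ✓  2011: Sat/Tue  2012: Mon/Wed  2013: Tue/Fri  2014: Wed/Sat  2015: Thu/Sun  2016: Sat/Mon  2017: Sun/Wed  2018: Mon/Thu  2019: Tue/Fri  2020: Thu/Sat
Both conditions hold in: 1982, 1993, 1999, 2010 — 4.

4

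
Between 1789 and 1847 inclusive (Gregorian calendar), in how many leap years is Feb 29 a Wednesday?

Leap years in 1789–1847: 13 of them.
Feb 29 weekday advances by 5 (mod 7) from one leap year to the next four years later (or differs when a century non-leap intervenes).
Leap-day weekdays: 1792:Wed✓ 1796:Mon 1804:Wed✓ 1808:Mon 1812:Sat 1816:Thu 1820:Tue 1824:Sun 1828:Fri 1832:Wed✓ 1836:Mon 1840:Sat 1844:Thu
Wednesday: 1792, 1804, 1832 → 3.

3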